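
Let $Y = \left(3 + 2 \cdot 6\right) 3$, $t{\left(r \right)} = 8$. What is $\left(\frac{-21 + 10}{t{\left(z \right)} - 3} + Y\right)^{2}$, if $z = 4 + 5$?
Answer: $\frac{45796}{25} \approx 1831.8$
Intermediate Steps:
$z = 9$
$Y = 45$ ($Y = \left(3 + 12\right) 3 = 15 \cdot 3 = 45$)
$\left(\frac{-21 + 10}{t{\left(z \right)} - 3} + Y\right)^{2} = \left(\frac{-21 + 10}{8 - 3} + 45\right)^{2} = \left(- \frac{11}{5} + 45\right)^{2} = \left(\frac{214}{5}\right)^{2} = \frac{45796}{25}$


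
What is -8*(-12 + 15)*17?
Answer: -408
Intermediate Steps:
-8*(-12 + 15)*17 = -8*3*17 = -24*17 = -408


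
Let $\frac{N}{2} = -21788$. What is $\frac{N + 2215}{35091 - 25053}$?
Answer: $- \frac{13787}{3346} \approx -4.1204$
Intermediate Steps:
$N = -43576$ ($N = 2 \left(-21788\right) = -43576$)
$\frac{N + 2215}{35091 - 25053} = \frac{-43576 + 2215}{35091 - 25053} = - \frac{41361}{10038} = \left(-41361\right) \frac{1}{10038} = - \frac{13787}{3346}$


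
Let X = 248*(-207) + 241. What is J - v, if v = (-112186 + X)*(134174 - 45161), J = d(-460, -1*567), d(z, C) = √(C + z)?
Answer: 14534131653 + I*√1027 ≈ 1.4534e+10 + 32.047*I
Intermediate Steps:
X = -51095 (X = -51336 + 241 = -51095)
J = I*√1027 (J = √(-1*567 - 460) = √(-567 - 460) = √(-1027) = I*√1027 ≈ 32.047*I)
v = -14534131653 (v = (-112186 - 51095)*(134174 - 45161) = -163281*89013 = -14534131653)
J - v = I*√1027 - 1*(-14534131653) = I*√1027 + 14534131653 = 14534131653 + I*√1027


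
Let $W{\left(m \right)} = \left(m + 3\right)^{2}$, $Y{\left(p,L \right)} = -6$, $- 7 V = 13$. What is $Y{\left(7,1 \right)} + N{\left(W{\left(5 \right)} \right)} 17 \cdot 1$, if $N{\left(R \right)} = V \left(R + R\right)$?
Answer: $- \frac{28330}{7} \approx -4047.1$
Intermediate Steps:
$V = - \frac{13}{7}$ ($V = \left(- \frac{1}{7}\right) 13 = - \frac{13}{7} \approx -1.8571$)
$W{\left(m \right)} = \left(3 + m\right)^{2}$
$N{\left(R \right)} = - \frac{26 R}{7}$ ($N{\left(R \right)} = - \frac{13 \left(R + R\right)}{7} = - \frac{13 \cdot 2 R}{7} = - \frac{26 R}{7}$)
$Y{\left(7,1 \right)} + N{\left(W{\left(5 \right)} \right)} 17 \cdot 1 = -6 + - \frac{26 \left(3 + 5\right)^{2}}{7} \cdot 17 \cdot 1 = -6 + - \frac{26 \cdot 8^{2}}{7} \cdot 17 = -6 + \left(- \frac{26}{7}\right) 64 \cdot 17 = -6 - \frac{28288}{7} = - \frac{28330}{7}$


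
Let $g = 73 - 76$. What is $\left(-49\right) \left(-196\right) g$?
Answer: $-28812$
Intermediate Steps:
$g = -3$
$\left(-49\right) \left(-196\right) g = \left(-49\right) \left(-196\right) \left(-3\right) = 9604 \left(-3\right) = -28812$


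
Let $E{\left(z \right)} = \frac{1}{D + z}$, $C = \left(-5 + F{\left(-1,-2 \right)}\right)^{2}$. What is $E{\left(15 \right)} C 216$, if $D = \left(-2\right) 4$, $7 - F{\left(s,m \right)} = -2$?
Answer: $\frac{3456}{7} \approx 493.71$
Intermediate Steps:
$F{\left(s,m \right)} = 9$ ($F{\left(s,m \right)} = 7 - -2 = 7 + 2 = 9$)
$D = -8$
$C = 16$ ($C = \left(-5 + 9\right)^{2} = 4^{2} = 16$)
$E{\left(z \right)} = \frac{1}{-8 + z}$
$E{\left(15 \right)} C 216 = \frac{1}{-8 + 15} \cdot 16 \cdot 216 = \frac{1}{7} \cdot 16 \cdot 216 = \frac{16}{7} \cdot 216 = \frac{3456}{7}$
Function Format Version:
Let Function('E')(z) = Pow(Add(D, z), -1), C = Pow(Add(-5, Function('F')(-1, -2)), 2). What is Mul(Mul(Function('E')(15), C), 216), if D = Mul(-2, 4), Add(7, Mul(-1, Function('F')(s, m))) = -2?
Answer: Rational(3456, 7) ≈ 493.71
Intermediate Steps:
Function('F')(s, m) = 9 (Function('F')(s, m) = Add(7, Mul(-1, -2)) = Add(7, 2) = 9)
D = -8
C = 16 (C = Pow(Add(-5, 9), 2) = Pow(4, 2) = 16)
Function('E')(z) = Pow(Add(-8, z), -1)
Mul(Mul(Function('E')(15), C), 216) = Mul(Mul(Pow(Add(-8, 15), -1), 16), 216) = Mul(Mul(Pow(7, -1), 16), 216) = Mul(Mul(Rational(1, 7), 16), 216) = Mul(Rational(16, 7), 216) = Rational(3456, 7)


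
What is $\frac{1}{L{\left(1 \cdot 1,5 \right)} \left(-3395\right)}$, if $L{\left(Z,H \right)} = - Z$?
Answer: $\frac{1}{3395} \approx 0.00029455$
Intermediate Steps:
$\frac{1}{L{\left(1 \cdot 1,5 \right)} \left(-3395\right)} = \frac{1}{- 1 \cdot 1 \left(-3395\right)} = \frac{1}{\left(-1\right) 1 \left(-3395\right)} = \frac{1}{\left(-1\right) \left(-3395\right)} = \frac{1}{3395}$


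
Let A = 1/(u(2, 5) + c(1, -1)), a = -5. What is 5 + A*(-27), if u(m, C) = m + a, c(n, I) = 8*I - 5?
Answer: 107/16 ≈ 6.6875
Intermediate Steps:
c(n, I) = -5 + 8*I
u(m, C) = -5 + m (u(m, C) = m - 5 = -5 + m)
A = -1/16 (A = 1/((-5 + 2) + (-5 + 8*(-1))) = 1/(-3 + (-5 - 8)) = 1/(-3 - 13) = 1/(-16) = -1/16 ≈ -0.062500)
5 + A*(-27) = 5 - 1/16*(-27) = 5 + 27/16 = 107/16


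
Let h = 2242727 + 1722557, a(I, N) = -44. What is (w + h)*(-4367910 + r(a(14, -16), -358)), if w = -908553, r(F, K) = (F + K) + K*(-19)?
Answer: -13331962823810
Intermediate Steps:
r(F, K) = F - 18*K (r(F, K) = (F + K) - 19*K = F - 18*K)
h = 3965284
(w + h)*(-4367910 + r(a(14, -16), -358)) = (-908553 + 3965284)*(-4367910 + (-44 - 18*(-358))) = 3056731*(-4367910 + (-44 + 6444)) = 3056731*(-4367910 + 6400) = 3056731*(-4361510) = -13331962823810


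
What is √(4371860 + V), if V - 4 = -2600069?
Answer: √1771795 ≈ 1331.1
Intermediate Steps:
V = -2600065 (V = 4 - 2600069 = -2600065)
√(4371860 + V) = √(4371860 - 2600065) = √1771795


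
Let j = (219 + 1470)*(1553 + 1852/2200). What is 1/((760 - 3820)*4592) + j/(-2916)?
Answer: -2086681594477/2318500800 ≈ -900.01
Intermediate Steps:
j = 1443441357/550 (j = 1689*(1553 + 1852*(1/2200)) = 1689*(1553 + 463/550) = 1689*(854613/550) = 1443441357/550 ≈ 2.6244e+6)
1/((760 - 3820)*4592) + j/(-2916) = 1/((760 - 3820)*4592) + (1443441357/550)/(-2916) = (1/4592)/(-3060) + (1443441357/550)*(-1/2916) = -1/3060*1/4592 - 53460791/59400 = -1/14051520 - 53460791/59400 = -2086681594477/2318500800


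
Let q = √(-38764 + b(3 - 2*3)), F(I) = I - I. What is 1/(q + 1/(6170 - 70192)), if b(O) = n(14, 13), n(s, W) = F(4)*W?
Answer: -64022/158886522185777 - 8197632968*I*√9691/158886522185777 ≈ -4.0294e-10 - 0.0050791*I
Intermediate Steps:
F(I) = 0
n(s, W) = 0 (n(s, W) = 0*W = 0)
b(O) = 0
q = 2*I*√9691 (q = √(-38764 + 0) = √(-38764) = 2*I*√9691 ≈ 196.89*I)
1/(q + 1/(6170 - 70192)) = 1/(2*I*√9691 + 1/(6170 - 70192)) = 1/(2*I*√9691 + 1/(-64022)) = 1/(2*I*√9691 - 1/64022) = 1/(-1/64022 + 2*I*√9691)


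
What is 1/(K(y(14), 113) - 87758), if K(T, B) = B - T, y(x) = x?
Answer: -1/87659 ≈ -1.1408e-5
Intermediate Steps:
1/(K(y(14), 113) - 87758) = 1/((113 - 1*14) - 87758) = 1/((113 - 14) - 87758) = 1/(99 - 87758) = 1/(-87659) = -1/87659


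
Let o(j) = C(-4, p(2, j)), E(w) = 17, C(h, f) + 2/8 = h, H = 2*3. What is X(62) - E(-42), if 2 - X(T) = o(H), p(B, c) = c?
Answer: -43/4 ≈ -10.750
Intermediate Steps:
H = 6
C(h, f) = -¼ + h
o(j) = -17/4 (o(j) = -¼ - 4 = -17/4)
X(T) = 25/4 (X(T) = 2 - 1*(-17/4) = 2 + 17/4 = 25/4)
X(62) - E(-42) = 25/4 - 1*17 = 25/4 - 17 = -43/4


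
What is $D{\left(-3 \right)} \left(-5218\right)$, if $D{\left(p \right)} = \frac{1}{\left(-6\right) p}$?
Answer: $- \frac{2609}{9} \approx -289.89$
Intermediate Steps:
$D{\left(p \right)} = - \frac{1}{6 p}$
$D{\left(-3 \right)} \left(-5218\right) = - \frac{1}{6 \left(-3\right)} \left(-5218\right) = \left(- \frac{1}{6}\right) \left(- \frac{1}{3}\right) \left(-5218\right) = \frac{1}{18} \left(-5218\right) = - \frac{2609}{9}$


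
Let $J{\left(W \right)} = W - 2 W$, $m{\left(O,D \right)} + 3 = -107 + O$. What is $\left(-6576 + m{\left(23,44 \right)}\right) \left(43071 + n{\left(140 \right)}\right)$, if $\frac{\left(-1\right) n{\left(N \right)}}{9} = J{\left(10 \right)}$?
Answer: $-287581743$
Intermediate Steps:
$m{\left(O,D \right)} = -110 + O$ ($m{\left(O,D \right)} = -3 + \left(-107 + O\right) = -110 + O$)
$J{\left(W \right)} = - W$
$n{\left(N \right)} = 90$ ($n{\left(N \right)} = - 9 \left(\left(-1\right) 10\right) = \left(-9\right) \left(-10\right) = 90$)
$\left(-6576 + m{\left(23,44 \right)}\right) \left(43071 + n{\left(140 \right)}\right) = \left(-6576 + \left(-110 + 23\right)\right) \left(43071 + 90\right) = \left(-6576 - 87\right) 43161 = \left(-6663\right) 43161 = -287581743$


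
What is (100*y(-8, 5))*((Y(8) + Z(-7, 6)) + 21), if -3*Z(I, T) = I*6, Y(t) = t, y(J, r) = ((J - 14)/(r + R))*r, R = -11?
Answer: 236500/3 ≈ 78833.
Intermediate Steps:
y(J, r) = r*(-14 + J)/(-11 + r) (y(J, r) = ((J - 14)/(r - 11))*r = ((-14 + J)/(-11 + r))*r = r*(-14 + J)/(-11 + r))
Z(I, T) = -2*I (Z(I, T) = -I*6/3 = -2*I)
(100*y(-8, 5))*((Y(8) + Z(-7, 6)) + 21) = (100*(5*(-14 - 8)/(-11 + 5)))*((8 - 2*(-7)) + 21) = (100*(5*(-22)/(-6)))*((8 + 14) + 21) = (100*(5*(-⅙)*(-22)))*(22 + 21) = (100*(55/3))*43 = (5500/3)*43 = 236500/3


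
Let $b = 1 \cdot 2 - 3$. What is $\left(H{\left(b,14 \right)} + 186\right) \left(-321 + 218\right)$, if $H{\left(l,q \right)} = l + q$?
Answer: $-20497$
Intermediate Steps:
$b = -1$ ($b = 2 - 3 = -1$)
$\left(H{\left(b,14 \right)} + 186\right) \left(-321 + 218\right) = \left(\left(-1 + 14\right) + 186\right) \left(-321 + 218\right) = \left(13 + 186\right) \left(-103\right) = 199 \left(-103\right) = -20497$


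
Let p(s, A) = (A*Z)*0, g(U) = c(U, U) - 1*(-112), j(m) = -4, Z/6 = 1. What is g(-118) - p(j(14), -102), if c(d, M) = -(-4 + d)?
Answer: 234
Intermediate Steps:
Z = 6 (Z = 6*1 = 6)
c(d, M) = 4 - d
g(U) = 116 - U (g(U) = (4 - U) - 1*(-112) = (4 - U) + 112 = 116 - U)
p(s, A) = 0 (p(s, A) = (A*6)*0 = (6*A)*0 = 0)
g(-118) - p(j(14), -102) = (116 - 1*(-118)) - 1*0 = (116 + 118) + 0 = 234 + 0 = 234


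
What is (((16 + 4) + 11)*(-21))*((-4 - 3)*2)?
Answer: 9114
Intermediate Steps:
(((16 + 4) + 11)*(-21))*((-4 - 3)*2) = ((20 + 11)*(-21))*(-7*2) = (31*(-21))*(-14) = -651*(-14) = 9114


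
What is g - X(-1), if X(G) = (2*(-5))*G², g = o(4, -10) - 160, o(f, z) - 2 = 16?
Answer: -132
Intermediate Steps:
o(f, z) = 18 (o(f, z) = 2 + 16 = 18)
g = -142 (g = 18 - 160 = -142)
X(G) = -10*G²
g - X(-1) = -142 - (-10)*(-1)² = -142 - (-10) = -142 - 1*(-10) = -142 + 10 = -132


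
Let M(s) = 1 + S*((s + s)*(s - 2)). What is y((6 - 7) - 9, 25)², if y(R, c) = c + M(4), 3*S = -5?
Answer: 4/9 ≈ 0.44444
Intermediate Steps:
S = -5/3 (S = (⅓)*(-5) = -5/3 ≈ -1.6667)
M(s) = 1 - 10*s*(-2 + s)/3 (M(s) = 1 - 5*(s + s)*(s - 2)/3 = 1 - 5*2*s*(-2 + s)/3 = 1 - 10*s*(-2 + s)/3)
y(R, c) = -77/3 + c (y(R, c) = c + (1 - 10/3*4² + (20/3)*4) = c + (1 - 10/3*16 + 80/3) = c + (1 - 160/3 + 80/3) = c - 77/3 = -77/3 + c)
y((6 - 7) - 9, 25)² = (-77/3 + 25)² = (-⅔)² = 4/9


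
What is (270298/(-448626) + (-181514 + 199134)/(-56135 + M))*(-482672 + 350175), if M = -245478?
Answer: 5924615332331309/67655716869 ≈ 87570.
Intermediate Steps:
(270298/(-448626) + (-181514 + 199134)/(-56135 + M))*(-482672 + 350175) = (270298/(-448626) + (-181514 + 199134)/(-56135 - 245478))*(-482672 + 350175) = (270298*(-1/448626) + 17620/(-301613))*(-132497) = (-135149/224313 + 17620*(-1/301613))*(-132497) = (-135149/224313 - 17620/301613)*(-132497) = -44715090397/67655716869*(-132497) = 5924615332331309/67655716869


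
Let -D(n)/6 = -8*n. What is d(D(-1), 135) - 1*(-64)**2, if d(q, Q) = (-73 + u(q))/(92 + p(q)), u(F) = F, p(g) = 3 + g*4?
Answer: -397191/97 ≈ -4094.8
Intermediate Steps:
p(g) = 3 + 4*g
D(n) = 48*n (D(n) = -(-48)*n = 48*n)
d(q, Q) = (-73 + q)/(95 + 4*q) (d(q, Q) = (-73 + q)/(92 + (3 + 4*q)) = (-73 + q)/(95 + 4*q))
d(D(-1), 135) - 1*(-64)**2 = (-73 + 48*(-1))/(95 + 4*(48*(-1))) - 1*(-64)**2 = (-73 - 48)/(95 + 4*(-48)) - 1*4096 = -121/(95 - 192) - 4096 = -121/(-97) - 4096 = -1/97*(-121) - 4096 = 121/97 - 4096 = -397191/97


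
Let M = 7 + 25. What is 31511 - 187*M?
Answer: 25527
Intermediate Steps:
M = 32
31511 - 187*M = 31511 - 187*32 = 31511 - 1*5984 = 31511 - 5984 = 25527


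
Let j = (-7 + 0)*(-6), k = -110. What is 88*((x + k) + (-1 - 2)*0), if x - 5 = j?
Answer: -5544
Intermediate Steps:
j = 42 (j = -7*(-6) = 42)
x = 47 (x = 5 + 42 = 47)
88*((x + k) + (-1 - 2)*0) = 88*((47 - 110) + (-1 - 2)*0) = 88*(-63 - 3*0) = 88*(-63 + 0) = 88*(-63) = -5544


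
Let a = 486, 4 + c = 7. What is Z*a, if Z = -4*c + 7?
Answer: -2430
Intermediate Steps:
c = 3 (c = -4 + 7 = 3)
Z = -5 (Z = -4*3 + 7 = -12 + 7 = -5)
Z*a = -5*486 = -2430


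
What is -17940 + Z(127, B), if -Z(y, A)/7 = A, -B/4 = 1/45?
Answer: -807272/45 ≈ -17939.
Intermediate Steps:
B = -4/45 ≈ -0.088889
Z(y, A) = -7*A
-17940 + Z(127, B) = -17940 - 7*(-4/45) = -17940 + 28/45 = -807272/45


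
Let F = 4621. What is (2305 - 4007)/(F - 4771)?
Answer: 851/75 ≈ 11.347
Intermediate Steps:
(2305 - 4007)/(F - 4771) = (2305 - 4007)/(4621 - 4771) = -1702/(-150) = -1702*(-1/150) = 851/75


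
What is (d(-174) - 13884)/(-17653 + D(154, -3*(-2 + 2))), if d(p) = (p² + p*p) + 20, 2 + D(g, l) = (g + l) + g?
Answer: -46688/17347 ≈ -2.6914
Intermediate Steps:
D(g, l) = -2 + l + 2*g (D(g, l) = -2 + ((g + l) + g) = -2 + (l + 2*g) = -2 + l + 2*g)
d(p) = 20 + 2*p² (d(p) = (p² + p²) + 20 = 2*p² + 20 = 20 + 2*p²)
(d(-174) - 13884)/(-17653 + D(154, -3*(-2 + 2))) = ((20 + 2*(-174)²) - 13884)/(-17653 + (-2 - 3*(-2 + 2) + 2*154)) = ((20 + 2*30276) - 13884)/(-17653 + (-2 - 3*0 + 308)) = ((20 + 60552) - 13884)/(-17653 + (-2 + 0 + 308)) = (60572 - 13884)/(-17653 + 306) = 46688/(-17347) = 46688*(-1/17347) = -46688/17347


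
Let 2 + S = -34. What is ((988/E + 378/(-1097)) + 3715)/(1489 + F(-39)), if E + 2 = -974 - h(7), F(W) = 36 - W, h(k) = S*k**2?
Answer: 200760357/84498619 ≈ 2.3759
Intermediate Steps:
S = -36 (S = -2 - 34 = -36)
h(k) = -36*k**2
E = 788 (E = -2 + (-974 - (-36)*7**2) = -2 + (-974 - (-36)*49) = -2 + (-974 - 1*(-1764)) = -2 + (-974 + 1764) = -2 + 790 = 788)
((988/E + 378/(-1097)) + 3715)/(1489 + F(-39)) = ((988/788 + 378/(-1097)) + 3715)/(1489 + (36 - 1*(-39))) = ((988*(1/788) + 378*(-1/1097)) + 3715)/(1489 + (36 + 39)) = ((247/197 - 378/1097) + 3715)/(1489 + 75) = (196493/216109 + 3715)/1564 = (803041428/216109)*(1/1564) = 200760357/84498619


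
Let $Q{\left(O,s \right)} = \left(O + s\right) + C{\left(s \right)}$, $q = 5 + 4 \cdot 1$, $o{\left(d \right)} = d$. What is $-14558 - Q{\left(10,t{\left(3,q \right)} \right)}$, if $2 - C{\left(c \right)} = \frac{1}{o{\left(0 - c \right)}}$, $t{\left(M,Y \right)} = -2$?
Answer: $- \frac{29135}{2} \approx -14568.0$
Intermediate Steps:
$q = 9$ ($q = 5 + 4 = 9$)
$C{\left(c \right)} = 2 + \frac{1}{c}$ ($C{\left(c \right)} = 2 - \frac{1}{0 - c} = 2 - \frac{1}{\left(-1\right) c} = 2 - - \frac{1}{c} = 2 + \frac{1}{c}$)
$Q{\left(O,s \right)} = 2 + O + s + \frac{1}{s}$ ($Q{\left(O,s \right)} = \left(O + s\right) + \left(2 + \frac{1}{s}\right) = 2 + O + s + \frac{1}{s}$)
$-14558 - Q{\left(10,t{\left(3,q \right)} \right)} = -14558 - \left(2 + 10 - 2 + \frac{1}{-2}\right) = -14558 - \left(2 + 10 - 2 - \frac{1}{2}\right) = -14558 - \frac{19}{2} = - \frac{29135}{2}$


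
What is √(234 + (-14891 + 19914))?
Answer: √5257 ≈ 72.505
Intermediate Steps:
√(234 + (-14891 + 19914)) = √(234 + 5023) = √5257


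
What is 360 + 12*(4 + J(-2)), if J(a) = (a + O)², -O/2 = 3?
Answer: 1176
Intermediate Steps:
O = -6 (O = -2*3 = -6)
J(a) = (-6 + a)² (J(a) = (a - 6)² = (-6 + a)²)
360 + 12*(4 + J(-2)) = 360 + 12*(4 + (-6 - 2)²) = 360 + 12*(4 + (-8)²) = 360 + 12*(4 + 64) = 360 + 12*68 = 360 + 816 = 1176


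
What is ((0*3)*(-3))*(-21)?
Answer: 0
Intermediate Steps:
((0*3)*(-3))*(-21) = (0*(-3))*(-21) = 0*(-21) = 0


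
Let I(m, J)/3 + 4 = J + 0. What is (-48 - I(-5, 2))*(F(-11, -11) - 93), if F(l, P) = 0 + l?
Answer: 4368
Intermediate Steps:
F(l, P) = l
I(m, J) = -12 + 3*J (I(m, J) = -12 + 3*(J + 0) = -12 + 3*J)
(-48 - I(-5, 2))*(F(-11, -11) - 93) = (-48 - (-12 + 3*2))*(-11 - 93) = (-48 - (-12 + 6))*(-104) = (-48 - 1*(-6))*(-104) = (-48 + 6)*(-104) = -42*(-104) = 4368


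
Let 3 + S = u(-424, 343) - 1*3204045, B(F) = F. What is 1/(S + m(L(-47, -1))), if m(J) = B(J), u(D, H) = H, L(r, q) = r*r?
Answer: -1/3201496 ≈ -3.1235e-7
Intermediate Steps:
L(r, q) = r²
m(J) = J
S = -3203705 (S = -3 + (343 - 1*3204045) = -3 + (343 - 3204045) = -3 - 3203702 = -3203705)
1/(S + m(L(-47, -1))) = 1/(-3203705 + (-47)²) = 1/(-3203705 + 2209) = 1/(-3201496) = -1/3201496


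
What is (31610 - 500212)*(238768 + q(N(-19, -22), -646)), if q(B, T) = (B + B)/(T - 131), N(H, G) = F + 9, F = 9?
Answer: -28978769421800/259 ≈ -1.1189e+11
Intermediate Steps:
N(H, G) = 18 (N(H, G) = 9 + 9 = 18)
q(B, T) = 2*B/(-131 + T) (q(B, T) = (2*B)/(-131 + T) = 2*B/(-131 + T))
(31610 - 500212)*(238768 + q(N(-19, -22), -646)) = (31610 - 500212)*(238768 + 2*18/(-131 - 646)) = -468602*(238768 + 2*18/(-777)) = -468602*(238768 + 2*18*(-1/777)) = -468602*(238768 - 12/259) = -468602*61840900/259 = -28978769421800/259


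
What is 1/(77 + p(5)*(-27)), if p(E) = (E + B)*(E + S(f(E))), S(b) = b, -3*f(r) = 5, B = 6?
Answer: -1/913 ≈ -0.0010953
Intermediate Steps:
f(r) = -5/3 (f(r) = -1/3*5 = -5/3)
p(E) = (6 + E)*(-5/3 + E) (p(E) = (E + 6)*(E - 5/3) = (6 + E)*(-5/3 + E))
1/(77 + p(5)*(-27)) = 1/(77 + (-10 + 5**2 + (13/3)*5)*(-27)) = 1/(77 + (-10 + 25 + 65/3)*(-27)) = 1/(77 + (110/3)*(-27)) = 1/(77 - 990) = 1/(-913) = -1/913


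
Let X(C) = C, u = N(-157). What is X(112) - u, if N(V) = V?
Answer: 269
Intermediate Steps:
u = -157
X(112) - u = 112 - 1*(-157) = 112 + 157 = 269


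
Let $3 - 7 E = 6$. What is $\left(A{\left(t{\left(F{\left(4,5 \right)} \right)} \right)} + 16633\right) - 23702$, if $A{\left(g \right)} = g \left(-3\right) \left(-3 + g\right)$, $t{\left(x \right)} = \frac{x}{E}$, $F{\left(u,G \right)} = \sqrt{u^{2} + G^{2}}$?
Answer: $- \frac{23216}{3} - 21 \sqrt{41} \approx -7873.1$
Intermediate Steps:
$E = - \frac{3}{7}$ ($E = \frac{3}{7} - \frac{6}{7} = - \frac{3}{7} \approx -0.42857$)
$F{\left(u,G \right)} = \sqrt{G^{2} + u^{2}}$
$t{\left(x \right)} = - \frac{7 x}{3}$ ($t{\left(x \right)} = \frac{x}{- \frac{3}{7}} = x \left(- \frac{7}{3}\right) = - \frac{7 x}{3}$)
$A{\left(g \right)} = - 3 g \left(-3 + g\right)$
$\left(A{\left(t{\left(F{\left(4,5 \right)} \right)} \right)} + 16633\right) - 23702 = \left(3 \left(- \frac{7 \sqrt{5^{2} + 4^{2}}}{3}\right) \left(3 - - \frac{7 \sqrt{5^{2} + 4^{2}}}{3}\right) + 16633\right) - 23702 = \left(3 \left(- \frac{7 \sqrt{25 + 16}}{3}\right) \left(3 - - \frac{7 \sqrt{25 + 16}}{3}\right) + 16633\right) - 23702 = \left(3 \left(- \frac{7 \sqrt{41}}{3}\right) \left(3 - - \frac{7 \sqrt{41}}{3}\right) + 16633\right) - 23702 = \left(3 \left(- \frac{7 \sqrt{41}}{3}\right) \left(3 + \frac{7 \sqrt{41}}{3}\right) + 16633\right) - 23702 = \left(- 7 \sqrt{41} \left(3 + \frac{7 \sqrt{41}}{3}\right) + 16633\right) - 23702 = \left(16633 - 7 \sqrt{41} \left(3 + \frac{7 \sqrt{41}}{3}\right)\right) - 23702 = -7069 - 7 \sqrt{41} \left(3 + \frac{7 \sqrt{41}}{3}\right)$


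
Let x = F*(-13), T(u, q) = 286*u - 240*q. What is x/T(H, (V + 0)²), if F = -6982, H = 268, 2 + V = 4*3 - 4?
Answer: 45383/34004 ≈ 1.3346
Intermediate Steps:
V = 6 (V = -2 + (4*3 - 4) = -2 + (12 - 4) = -2 + 8 = 6)
T(u, q) = -240*q + 286*u
x = 90766 (x = -6982*(-13) = 90766)
x/T(H, (V + 0)²) = 90766/(-240*(6 + 0)² + 286*268) = 90766/(-240*6² + 76648) = 90766/(-240*36 + 76648) = 90766/(-8640 + 76648) = 90766/68008 = 90766*(1/68008) = 45383/34004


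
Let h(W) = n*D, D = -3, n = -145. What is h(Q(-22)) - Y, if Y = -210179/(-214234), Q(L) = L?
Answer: 92981611/214234 ≈ 434.02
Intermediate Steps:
h(W) = 435 (h(W) = -145*(-3) = 435)
Y = 210179/214234 (Y = -210179*(-1/214234) = 210179/214234 ≈ 0.98107)
h(Q(-22)) - Y = 435 - 1*210179/214234 = 435 - 210179/214234 = 92981611/214234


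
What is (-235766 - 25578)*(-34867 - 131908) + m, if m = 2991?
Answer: 43585648591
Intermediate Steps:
(-235766 - 25578)*(-34867 - 131908) + m = (-235766 - 25578)*(-34867 - 131908) + 2991 = -261344*(-166775) + 2991 = 43585645600 + 2991 = 43585648591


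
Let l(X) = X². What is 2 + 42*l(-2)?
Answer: 170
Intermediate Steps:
2 + 42*l(-2) = 2 + 42*(-2)² = 2 + 42*4 = 2 + 168 = 170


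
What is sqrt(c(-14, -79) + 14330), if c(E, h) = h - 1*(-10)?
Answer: sqrt(14261) ≈ 119.42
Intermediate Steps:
c(E, h) = 10 + h (c(E, h) = h + 10 = 10 + h)
sqrt(c(-14, -79) + 14330) = sqrt((10 - 79) + 14330) = sqrt(-69 + 14330) = sqrt(14261)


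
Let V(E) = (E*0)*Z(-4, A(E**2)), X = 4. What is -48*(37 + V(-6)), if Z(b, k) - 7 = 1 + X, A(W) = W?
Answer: -1776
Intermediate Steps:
Z(b, k) = 12 (Z(b, k) = 7 + (1 + 4) = 7 + 5 = 12)
V(E) = 0 (V(E) = (E*0)*12 = 0*12 = 0)
-48*(37 + V(-6)) = -48*(37 + 0) = -48*37 = -1776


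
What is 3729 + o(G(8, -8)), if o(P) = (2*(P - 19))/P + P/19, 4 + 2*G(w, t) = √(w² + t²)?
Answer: 495848/133 - 694*√2/133 ≈ 3720.8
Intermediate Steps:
G(w, t) = -2 + √(t² + w²)/2 (G(w, t) = -2 + √(w² + t²)/2 = -2 + √(t² + w²)/2)
o(P) = P/19 + (-38 + 2*P)/P (o(P) = (2*(-19 + P))/P + P*(1/19) = (-38 + 2*P)/P + P/19 = P/19 + (-38 + 2*P)/P)
3729 + o(G(8, -8)) = 3729 + (2 - 38/(-2 + √((-8)² + 8²)/2) + (-2 + √((-8)² + 8²)/2)/19) = 3729 + (2 - 38/(-2 + √(64 + 64)/2) + (-2 + √(64 + 64)/2)/19) = 3729 + (2 - 38/(-2 + √128/2) + (-2 + √128/2)/19) = 3729 + (2 - 38/(-2 + (8*√2)/2) + (-2 + (8*√2)/2)/19) = 3729 + (2 - 38/(-2 + 4*√2) + (-2 + 4*√2)/19) = 3729 + (2 - 38/(-2 + 4*√2) + (-2/19 + 4*√2/19)) = 3729 + (36/19 - 38/(-2 + 4*√2) + 4*√2/19) = 70887/19 - 38/(-2 + 4*√2) + 4*√2/19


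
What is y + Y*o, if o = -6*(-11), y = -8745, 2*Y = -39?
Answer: -10032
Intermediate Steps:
Y = -39/2 (Y = (1/2)*(-39) = -39/2 ≈ -19.500)
o = 66
y + Y*o = -8745 - 39/2*66 = -8745 - 1287 = -10032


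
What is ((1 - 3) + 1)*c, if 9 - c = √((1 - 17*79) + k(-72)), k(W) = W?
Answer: -9 + I*√1414 ≈ -9.0 + 37.603*I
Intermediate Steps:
c = 9 - I*√1414 (c = 9 - √((1 - 17*79) - 72) = 9 - √((1 - 1343) - 72) = 9 - √(-1342 - 72) = 9 - √(-1414) = 9 - I*√1414 ≈ 9.0 - 37.603*I)
((1 - 3) + 1)*c = ((1 - 3) + 1)*(9 - I*√1414) = (-2 + 1)*(9 - I*√1414) = -(9 - I*√1414) = -9 + I*√1414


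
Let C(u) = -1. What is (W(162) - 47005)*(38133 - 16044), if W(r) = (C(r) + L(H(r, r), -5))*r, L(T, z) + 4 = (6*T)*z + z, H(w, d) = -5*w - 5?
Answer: 86418242475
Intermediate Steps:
H(w, d) = -5 - 5*w
L(T, z) = -4 + z + 6*T*z (L(T, z) = -4 + ((6*T)*z + z) = -4 + (6*T*z + z) = -4 + (z + 6*T*z) = -4 + z + 6*T*z)
W(r) = r*(140 + 150*r) (W(r) = (-1 + (-4 - 5 + 6*(-5 - 5*r)*(-5)))*r = (-1 + (-4 - 5 + (150 + 150*r)))*r = (-1 + (141 + 150*r))*r = (140 + 150*r)*r = r*(140 + 150*r))
(W(162) - 47005)*(38133 - 16044) = (10*162*(14 + 15*162) - 47005)*(38133 - 16044) = (10*162*(14 + 2430) - 47005)*22089 = (10*162*2444 - 47005)*22089 = (3959280 - 47005)*22089 = 3912275*22089 = 86418242475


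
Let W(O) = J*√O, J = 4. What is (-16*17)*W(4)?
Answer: -2176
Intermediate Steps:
W(O) = 4*√O
(-16*17)*W(4) = (-16*17)*(4*√4) = -1088*2 = -272*8 = -2176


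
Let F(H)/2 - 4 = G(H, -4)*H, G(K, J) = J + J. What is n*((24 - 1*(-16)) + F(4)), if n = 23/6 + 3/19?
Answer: -3640/57 ≈ -63.860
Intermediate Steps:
G(K, J) = 2*J
F(H) = 8 - 16*H (F(H) = 8 + 2*((2*(-4))*H) = 8 + 2*(-8*H) = 8 - 16*H)
n = 455/114 (n = 23*(⅙) + 3*(1/19) = 23/6 + 3/19 = 455/114 ≈ 3.9912)
n*((24 - 1*(-16)) + F(4)) = 455*((24 - 1*(-16)) + (8 - 16*4))/114 = 455*((24 + 16) + (8 - 64))/114 = 455*(40 - 56)/114 = (455/114)*(-16) = -3640/57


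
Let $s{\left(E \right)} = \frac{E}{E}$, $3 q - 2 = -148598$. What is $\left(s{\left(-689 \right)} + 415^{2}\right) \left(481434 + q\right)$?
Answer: $74384753852$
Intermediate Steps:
$q = -49532$ ($q = \frac{2}{3} + \frac{1}{3} \left(-148598\right) = \frac{2}{3} - \frac{148598}{3} = -49532$)
$s{\left(E \right)} = 1$
$\left(s{\left(-689 \right)} + 415^{2}\right) \left(481434 + q\right) = \left(1 + 415^{2}\right) \left(481434 - 49532\right) = \left(1 + 172225\right) 431902 = 172226 \cdot 431902 = 74384753852$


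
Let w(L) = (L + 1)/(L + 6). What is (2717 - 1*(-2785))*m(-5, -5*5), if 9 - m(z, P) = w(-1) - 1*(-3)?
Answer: 33012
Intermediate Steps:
w(L) = (1 + L)/(6 + L)
m(z, P) = 6 (m(z, P) = 9 - ((1 - 1)/(6 - 1) - 1*(-3)) = 9 - (0/5 + 3) = 9 - ((⅕)*0 + 3) = 9 - (0 + 3) = 9 - 1*3 = 9 - 3 = 6)
(2717 - 1*(-2785))*m(-5, -5*5) = (2717 - 1*(-2785))*6 = (2717 + 2785)*6 = 5502*6 = 33012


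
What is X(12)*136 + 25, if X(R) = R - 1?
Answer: 1521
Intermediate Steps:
X(R) = -1 + R
X(12)*136 + 25 = (-1 + 12)*136 + 25 = 11*136 + 25 = 1496 + 25 = 1521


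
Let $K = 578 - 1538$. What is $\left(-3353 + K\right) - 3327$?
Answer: $-7640$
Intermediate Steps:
$K = -960$
$\left(-3353 + K\right) - 3327 = \left(-3353 - 960\right) - 3327 = -4313 - 3327 = -7640$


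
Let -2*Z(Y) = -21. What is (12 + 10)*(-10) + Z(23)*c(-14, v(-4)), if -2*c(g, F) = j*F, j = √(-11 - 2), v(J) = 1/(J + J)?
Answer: -220 + 21*I*√13/32 ≈ -220.0 + 2.3661*I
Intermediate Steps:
v(J) = 1/(2*J)
j = I*√13 (j = √(-13) = I*√13 ≈ 3.6056*I)
c(g, F) = -I*F*√13/2 (c(g, F) = -I*√13*F/2 = -I*F*√13/2)
Z(Y) = 21/2 (Z(Y) = -½*(-21) = 21/2)
(12 + 10)*(-10) + Z(23)*c(-14, v(-4)) = (12 + 10)*(-10) + 21*(-I*(½)/(-4)*√13/2)/2 = 22*(-10) + 21*(-I*(½)*(-¼)*√13/2)/2 = -220 + 21*(-½*I*(-⅛)*√13)/2 = -220 + 21*(I*√13/16)/2 = -220 + 21*I*√13/32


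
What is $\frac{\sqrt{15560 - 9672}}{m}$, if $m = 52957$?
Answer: $\frac{16 \sqrt{23}}{52957} \approx 0.001449$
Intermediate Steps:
$\frac{\sqrt{15560 - 9672}}{m} = \frac{\sqrt{15560 - 9672}}{52957} = \sqrt{5888} \cdot \frac{1}{52957} = 16 \sqrt{23} \cdot \frac{1}{52957} = \frac{16 \sqrt{23}}{52957}$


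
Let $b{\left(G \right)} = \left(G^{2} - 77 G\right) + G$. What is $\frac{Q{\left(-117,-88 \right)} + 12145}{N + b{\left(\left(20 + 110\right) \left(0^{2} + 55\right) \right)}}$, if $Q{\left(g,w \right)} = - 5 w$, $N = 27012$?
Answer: $\frac{4195}{16868704} \approx 0.00024869$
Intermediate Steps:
$b{\left(G \right)} = G^{2} - 76 G$
$\frac{Q{\left(-117,-88 \right)} + 12145}{N + b{\left(\left(20 + 110\right) \left(0^{2} + 55\right) \right)}} = \frac{\left(-5\right) \left(-88\right) + 12145}{27012 + \left(20 + 110\right) \left(0^{2} + 55\right) \left(-76 + \left(20 + 110\right) \left(0^{2} + 55\right)\right)} = \frac{440 + 12145}{27012 + 130 \left(0 + 55\right) \left(-76 + 130 \left(0 + 55\right)\right)} = \frac{12585}{27012 + 130 \cdot 55 \left(-76 + 130 \cdot 55\right)} = \frac{12585}{27012 + 7150 \left(-76 + 7150\right)} = \frac{12585}{27012 + 7150 \cdot 7074} = \frac{12585}{27012 + 50579100} = \frac{12585}{50606112} = 12585 \cdot \frac{1}{50606112} = \frac{4195}{16868704}$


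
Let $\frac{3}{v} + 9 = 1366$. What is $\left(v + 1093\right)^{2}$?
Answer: $\frac{2199894105616}{1841449} \approx 1.1947 \cdot 10^{6}$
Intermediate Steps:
$v = \frac{3}{1357}$ ($v = \frac{3}{-9 + 1366} = \frac{3}{1357} \approx 0.0022108$)
$\left(v + 1093\right)^{2} = \left(\frac{3}{1357} + 1093\right)^{2} = \left(\frac{1483204}{1357}\right)^{2} = \frac{2199894105616}{1841449}$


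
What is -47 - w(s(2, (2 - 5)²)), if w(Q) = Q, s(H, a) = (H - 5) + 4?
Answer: -48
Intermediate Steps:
s(H, a) = -1 + H (s(H, a) = (-5 + H) + 4 = -1 + H)
-47 - w(s(2, (2 - 5)²)) = -47 - (-1 + 2) = -47 - 1*1 = -47 - 1 = -48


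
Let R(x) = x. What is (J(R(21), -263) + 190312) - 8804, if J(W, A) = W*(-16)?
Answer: 181172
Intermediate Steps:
J(W, A) = -16*W
(J(R(21), -263) + 190312) - 8804 = (-16*21 + 190312) - 8804 = (-336 + 190312) - 8804 = 189976 - 8804 = 181172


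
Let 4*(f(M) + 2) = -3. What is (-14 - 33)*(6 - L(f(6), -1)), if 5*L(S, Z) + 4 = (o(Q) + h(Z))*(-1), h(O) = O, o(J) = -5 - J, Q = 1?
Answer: -1269/5 ≈ -253.80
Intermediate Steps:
f(M) = -11/4 (f(M) = -2 + (¼)*(-3) = -2 - ¾ = -11/4)
L(S, Z) = ⅖ - Z/5 (L(S, Z) = -⅘ + (((-5 - 1*1) + Z)*(-1))/5 = -⅘ + (((-5 - 1) + Z)*(-1))/5 = -⅘ + ((-6 + Z)*(-1))/5 = -⅘ + (6 - Z)/5 = -⅘ + (6/5 - Z/5) = ⅖ - Z/5)
(-14 - 33)*(6 - L(f(6), -1)) = (-14 - 33)*(6 - (⅖ - ⅕*(-1))) = -47*(6 - (⅖ + ⅕)) = -47*(6 - 1*⅗) = -47*(6 - ⅗) = -47*27/5 = -1269/5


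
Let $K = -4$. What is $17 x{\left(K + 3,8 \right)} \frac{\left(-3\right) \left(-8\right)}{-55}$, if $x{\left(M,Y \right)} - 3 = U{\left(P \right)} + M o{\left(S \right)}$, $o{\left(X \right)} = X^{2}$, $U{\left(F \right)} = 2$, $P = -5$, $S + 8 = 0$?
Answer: $\frac{24072}{55} \approx 437.67$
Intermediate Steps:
$S = -8$ ($S = -8 + 0 = -8$)
$x{\left(M,Y \right)} = 5 + 64 M$ ($x{\left(M,Y \right)} = 3 + \left(2 + M \left(-8\right)^{2}\right) = 3 + \left(2 + M 64\right) = 3 + \left(2 + 64 M\right) = 5 + 64 M$)
$17 x{\left(K + 3,8 \right)} \frac{\left(-3\right) \left(-8\right)}{-55} = 17 \left(5 + 64 \left(-4 + 3\right)\right) \frac{\left(-3\right) \left(-8\right)}{-55} = 17 \left(5 + 64 \left(-1\right)\right) 24 \left(- \frac{1}{55}\right) = 17 \left(5 - 64\right) \left(- \frac{24}{55}\right) = 17 \left(-59\right) \left(- \frac{24}{55}\right) = \left(-1003\right) \left(- \frac{24}{55}\right) = \frac{24072}{55}$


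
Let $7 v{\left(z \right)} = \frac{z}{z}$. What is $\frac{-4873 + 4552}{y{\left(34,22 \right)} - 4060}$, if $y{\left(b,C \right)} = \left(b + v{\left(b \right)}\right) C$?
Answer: $\frac{2247}{23162} \approx 0.097012$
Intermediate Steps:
$v{\left(z \right)} = \frac{1}{7}$ ($v{\left(z \right)} = \frac{z \frac{1}{z}}{7} = \frac{1}{7} \cdot 1 = \frac{1}{7}$)
$y{\left(b,C \right)} = C \left(\frac{1}{7} + b\right)$ ($y{\left(b,C \right)} = \left(b + \frac{1}{7}\right) C = \left(\frac{1}{7} + b\right) C = C \left(\frac{1}{7} + b\right)$)
$\frac{-4873 + 4552}{y{\left(34,22 \right)} - 4060} = \frac{-4873 + 4552}{22 \left(\frac{1}{7} + 34\right) - 4060} = - \frac{321}{22 \cdot \frac{239}{7} - 4060} = - \frac{321}{\frac{5258}{7} - 4060} = - \frac{321}{- \frac{23162}{7}} = \left(-321\right) \left(- \frac{7}{23162}\right) = \frac{2247}{23162}$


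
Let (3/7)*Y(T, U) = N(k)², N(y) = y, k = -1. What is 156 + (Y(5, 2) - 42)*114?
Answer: -4366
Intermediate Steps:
Y(T, U) = 7/3 (Y(T, U) = (7/3)*(-1)² = (7/3)*1 = 7/3)
156 + (Y(5, 2) - 42)*114 = 156 + (7/3 - 42)*114 = 156 - 119/3*114 = 156 - 4522 = -4366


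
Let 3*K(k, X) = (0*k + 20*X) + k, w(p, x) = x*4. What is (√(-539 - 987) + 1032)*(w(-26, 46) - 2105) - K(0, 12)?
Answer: -1982552 - 1921*I*√1526 ≈ -1.9826e+6 - 75042.0*I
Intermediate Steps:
w(p, x) = 4*x
K(k, X) = k/3 + 20*X/3 (K(k, X) = ((0*k + 20*X) + k)/3 = ((0 + 20*X) + k)/3 = (20*X + k)/3 = (k + 20*X)/3 = k/3 + 20*X/3)
(√(-539 - 987) + 1032)*(w(-26, 46) - 2105) - K(0, 12) = (√(-539 - 987) + 1032)*(4*46 - 2105) - ((⅓)*0 + (20/3)*12) = (√(-1526) + 1032)*(184 - 2105) - (0 + 80) = (I*√1526 + 1032)*(-1921) - 1*80 = (1032 + I*√1526)*(-1921) - 80 = (-1982472 - 1921*I*√1526) - 80 = -1982552 - 1921*I*√1526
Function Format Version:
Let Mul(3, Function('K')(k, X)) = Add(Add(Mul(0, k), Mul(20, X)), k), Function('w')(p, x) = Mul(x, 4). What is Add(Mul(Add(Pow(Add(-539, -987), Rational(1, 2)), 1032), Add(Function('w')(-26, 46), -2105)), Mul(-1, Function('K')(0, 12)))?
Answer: Add(-1982552, Mul(-1921, I, Pow(1526, Rational(1, 2)))) ≈ Add(-1.9826e+6, Mul(-75042., I))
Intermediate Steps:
Function('w')(p, x) = Mul(4, x)
Function('K')(k, X) = Add(Mul(Rational(1, 3), k), Mul(Rational(20, 3), X)) (Function('K')(k, X) = Mul(Rational(1, 3), Add(Add(Mul(0, k), Mul(20, X)), k)) = Mul(Rational(1, 3), Add(Add(0, Mul(20, X)), k)) = Mul(Rational(1, 3), Add(Mul(20, X), k)) = Mul(Rational(1, 3), Add(k, Mul(20, X))) = Add(Mul(Rational(1, 3), k), Mul(Rational(20, 3), X)))
Add(Mul(Add(Pow(Add(-539, -987), Rational(1, 2)), 1032), Add(Function('w')(-26, 46), -2105)), Mul(-1, Function('K')(0, 12))) = Add(Mul(Add(Pow(Add(-539, -987), Rational(1, 2)), 1032), Add(Mul(4, 46), -2105)), Mul(-1, Add(Mul(Rational(1, 3), 0), Mul(Rational(20, 3), 12)))) = Add(Mul(Add(Pow(-1526, Rational(1, 2)), 1032), Add(184, -2105)), Mul(-1, Add(0, 80))) = Add(Mul(Add(Mul(I, Pow(1526, Rational(1, 2))), 1032), -1921), Mul(-1, 80)) = Add(Mul(Add(1032, Mul(I, Pow(1526, Rational(1, 2)))), -1921), -80) = Add(Add(-1982472, Mul(-1921, I, Pow(1526, Rational(1, 2)))), -80) = Add(-1982552, Mul(-1921, I, Pow(1526, Rational(1, 2))))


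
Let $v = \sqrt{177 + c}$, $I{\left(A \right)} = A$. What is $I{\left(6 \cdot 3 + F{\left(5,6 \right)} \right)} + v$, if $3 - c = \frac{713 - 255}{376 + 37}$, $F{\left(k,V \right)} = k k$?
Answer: $43 + \frac{\sqrt{30513266}}{413} \approx 56.375$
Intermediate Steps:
$F{\left(k,V \right)} = k^{2}$
$c = \frac{781}{413}$ ($c = 3 - \frac{713 - 255}{376 + 37} = 3 - \frac{458}{413} = \frac{781}{413} \approx 1.891$)
$v = \frac{\sqrt{30513266}}{413}$ ($v = \sqrt{177 + \frac{781}{413}} = \sqrt{\frac{73882}{413}} = \frac{\sqrt{30513266}}{413} \approx 13.375$)
$I{\left(6 \cdot 3 + F{\left(5,6 \right)} \right)} + v = \left(6 \cdot 3 + 5^{2}\right) + \frac{\sqrt{30513266}}{413} = \left(18 + 25\right) + \frac{\sqrt{30513266}}{413} = 43 + \frac{\sqrt{30513266}}{413}$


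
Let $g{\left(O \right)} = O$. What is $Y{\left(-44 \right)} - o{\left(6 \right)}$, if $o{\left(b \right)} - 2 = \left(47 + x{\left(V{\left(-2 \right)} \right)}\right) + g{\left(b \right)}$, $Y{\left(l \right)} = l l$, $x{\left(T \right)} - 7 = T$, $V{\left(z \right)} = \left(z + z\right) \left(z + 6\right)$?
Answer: $1890$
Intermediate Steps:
$V{\left(z \right)} = 2 z \left(6 + z\right)$
$x{\left(T \right)} = 7 + T$
$Y{\left(l \right)} = l^{2}$
$o{\left(b \right)} = 40 + b$ ($o{\left(b \right)} = 2 + \left(\left(47 + \left(7 + 2 \left(-2\right) \left(6 - 2\right)\right)\right) + b\right) = 2 + \left(\left(47 + \left(7 + 2 \left(-2\right) 4\right)\right) + b\right) = 2 + \left(\left(47 + \left(7 - 16\right)\right) + b\right) = 2 + \left(\left(47 - 9\right) + b\right) = 2 + \left(38 + b\right) = 40 + b$)
$Y{\left(-44 \right)} - o{\left(6 \right)} = \left(-44\right)^{2} - \left(40 + 6\right) = 1936 - 46 = 1890$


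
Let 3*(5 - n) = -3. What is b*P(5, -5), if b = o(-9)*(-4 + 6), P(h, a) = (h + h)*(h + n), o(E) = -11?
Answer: -2420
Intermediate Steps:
n = 6 (n = 5 - ⅓*(-3) = 5 + 1 = 6)
P(h, a) = 2*h*(6 + h) (P(h, a) = (h + h)*(h + 6) = (2*h)*(6 + h) = 2*h*(6 + h))
b = -22 (b = -11*(-4 + 6) = -11*2 = -22)
b*P(5, -5) = -44*5*(6 + 5) = -44*5*11 = -22*110 = -2420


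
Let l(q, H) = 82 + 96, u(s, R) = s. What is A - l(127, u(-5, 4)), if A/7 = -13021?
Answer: -91325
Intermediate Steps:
A = -91147 (A = 7*(-13021) = -91147)
l(q, H) = 178
A - l(127, u(-5, 4)) = -91147 - 1*178 = -91147 - 178 = -91325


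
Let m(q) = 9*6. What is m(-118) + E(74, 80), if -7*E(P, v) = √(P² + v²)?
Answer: 54 - 2*√2969/7 ≈ 38.432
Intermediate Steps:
m(q) = 54
E(P, v) = -√(P² + v²)/7
m(-118) + E(74, 80) = 54 - √(74² + 80²)/7 = 54 - √(5476 + 6400)/7 = 54 - 2*√2969/7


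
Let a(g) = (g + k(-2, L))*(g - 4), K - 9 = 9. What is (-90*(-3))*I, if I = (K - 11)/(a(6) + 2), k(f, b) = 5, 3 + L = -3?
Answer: 315/4 ≈ 78.750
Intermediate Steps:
L = -6 (L = -3 - 3 = -6)
K = 18 (K = 9 + 9 = 18)
a(g) = (-4 + g)*(5 + g) (a(g) = (g + 5)*(g - 4) = (5 + g)*(-4 + g) = (-4 + g)*(5 + g))
I = 7/24 (I = (18 - 11)/((-20 + 6 + 6²) + 2) = 7/((-20 + 6 + 36) + 2) = 7/(22 + 2) = 7/24 ≈ 0.29167)
(-90*(-3))*I = -90*(-3)*(7/24) = 270*(7/24) = 315/4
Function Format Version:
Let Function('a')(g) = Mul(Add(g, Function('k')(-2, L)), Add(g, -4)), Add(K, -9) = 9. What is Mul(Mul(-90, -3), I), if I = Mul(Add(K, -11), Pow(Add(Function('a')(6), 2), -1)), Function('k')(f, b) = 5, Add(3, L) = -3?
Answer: Rational(315, 4) ≈ 78.750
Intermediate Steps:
L = -6 (L = Add(-3, -3) = -6)
K = 18 (K = Add(9, 9) = 18)
Function('a')(g) = Mul(Add(-4, g), Add(5, g)) (Function('a')(g) = Mul(Add(g, 5), Add(g, -4)) = Mul(Add(5, g), Add(-4, g)) = Mul(Add(-4, g), Add(5, g)))
I = Rational(7, 24) (I = Mul(Add(18, -11), Pow(Add(Add(-20, 6, Pow(6, 2)), 2), -1)) = Mul(7, Pow(Add(Add(-20, 6, 36), 2), -1)) = Mul(7, Pow(Add(22, 2), -1)) = Mul(7, Pow(24, -1)) = Mul(7, Rational(1, 24)) = Rational(7, 24) ≈ 0.29167)
Mul(Mul(-90, -3), I) = Mul(Mul(-90, -3), Rational(7, 24)) = Mul(270, Rational(7, 24)) = Rational(315, 4)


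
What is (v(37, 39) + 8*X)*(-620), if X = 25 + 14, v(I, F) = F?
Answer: -217620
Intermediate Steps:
X = 39
(v(37, 39) + 8*X)*(-620) = (39 + 8*39)*(-620) = (39 + 312)*(-620) = 351*(-620) = -217620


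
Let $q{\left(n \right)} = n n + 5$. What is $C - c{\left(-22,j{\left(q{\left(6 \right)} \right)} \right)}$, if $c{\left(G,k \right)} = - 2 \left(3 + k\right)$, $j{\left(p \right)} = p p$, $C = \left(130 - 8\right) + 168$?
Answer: $3658$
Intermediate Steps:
$C = 290$ ($C = 122 + 168 = 290$)
$q{\left(n \right)} = 5 + n^{2}$ ($q{\left(n \right)} = n^{2} + 5 = 5 + n^{2}$)
$j{\left(p \right)} = p^{2}$
$c{\left(G,k \right)} = -6 - 2 k$
$C - c{\left(-22,j{\left(q{\left(6 \right)} \right)} \right)} = 290 - \left(-6 - 2 \left(5 + 6^{2}\right)^{2}\right) = 290 - \left(-6 - 2 \left(5 + 36\right)^{2}\right) = 290 - \left(-6 - 2 \cdot 41^{2}\right) = 290 - \left(-6 - 3362\right) = 290 - -3368 = 290 + 3368 = 3658$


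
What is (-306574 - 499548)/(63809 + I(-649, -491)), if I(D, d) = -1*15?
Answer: -403061/31897 ≈ -12.636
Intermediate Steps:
I(D, d) = -15
(-306574 - 499548)/(63809 + I(-649, -491)) = (-306574 - 499548)/(63809 - 15) = -806122/63794 = -806122*1/63794 = -403061/31897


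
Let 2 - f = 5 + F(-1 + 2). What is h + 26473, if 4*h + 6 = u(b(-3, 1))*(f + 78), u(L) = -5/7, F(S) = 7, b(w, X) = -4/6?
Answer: 370431/14 ≈ 26459.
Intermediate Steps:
b(w, X) = -2/3 (b(w, X) = -4*1/6 = -2/3)
u(L) = -5/7 (u(L) = -5*1/7 = -5/7)
f = -10 (f = 2 - (5 + 7) = 2 - 1*12 = 2 - 12 = -10)
h = -191/14 (h = -3/2 + (-5*(-10 + 78)/7)/4 = -3/2 + (-5/7*68)/4 = -3/2 + (1/4)*(-340/7) = -3/2 - 85/7 = -191/14 ≈ -13.643)
h + 26473 = -191/14 + 26473 = 370431/14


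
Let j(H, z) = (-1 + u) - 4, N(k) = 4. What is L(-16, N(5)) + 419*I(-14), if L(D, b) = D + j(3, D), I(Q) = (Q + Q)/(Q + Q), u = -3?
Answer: 395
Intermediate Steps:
I(Q) = 1 (I(Q) = (2*Q)/((2*Q)) = (2*Q)*(1/(2*Q)) = 1)
j(H, z) = -8 (j(H, z) = (-1 - 3) - 4 = -4 - 4 = -8)
L(D, b) = -8 + D (L(D, b) = D - 8 = -8 + D)
L(-16, N(5)) + 419*I(-14) = (-8 - 16) + 419*1 = -24 + 419 = 395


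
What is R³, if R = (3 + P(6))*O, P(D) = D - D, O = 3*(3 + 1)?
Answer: 46656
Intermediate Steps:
O = 12 (O = 3*4 = 12)
P(D) = 0
R = 36 (R = (3 + 0)*12 = 3*12 = 36)
R³ = 36³ = 46656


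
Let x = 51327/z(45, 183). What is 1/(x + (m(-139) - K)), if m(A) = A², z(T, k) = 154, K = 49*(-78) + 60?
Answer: 154/3606109 ≈ 4.2705e-5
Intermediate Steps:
K = -3762 (K = -3822 + 60 = -3762)
x = 51327/154 ≈ 333.29
1/(x + (m(-139) - K)) = 1/(51327/154 + ((-139)² - 1*(-3762))) = 1/(51327/154 + (19321 + 3762)) = 1/(51327/154 + 23083) = 1/(3606109/154) = 154/3606109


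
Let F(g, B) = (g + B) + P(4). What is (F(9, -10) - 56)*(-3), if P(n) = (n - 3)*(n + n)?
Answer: 147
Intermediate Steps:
P(n) = 2*n*(-3 + n) (P(n) = (-3 + n)*(2*n) = 2*n*(-3 + n))
F(g, B) = 8 + B + g (F(g, B) = (g + B) + 2*4*(-3 + 4) = (B + g) + 2*4*1 = (B + g) + 8 = 8 + B + g)
(F(9, -10) - 56)*(-3) = ((8 - 10 + 9) - 56)*(-3) = (7 - 56)*(-3) = -49*(-3) = 147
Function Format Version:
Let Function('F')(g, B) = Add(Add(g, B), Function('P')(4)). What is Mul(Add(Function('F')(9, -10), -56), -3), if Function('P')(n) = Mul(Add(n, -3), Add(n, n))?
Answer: 147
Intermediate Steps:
Function('P')(n) = Mul(2, n, Add(-3, n)) (Function('P')(n) = Mul(Add(-3, n), Mul(2, n)) = Mul(2, n, Add(-3, n)))
Function('F')(g, B) = Add(8, B, g) (Function('F')(g, B) = Add(Add(g, B), Mul(2, 4, Add(-3, 4))) = Add(Add(B, g), Mul(2, 4, 1)) = Add(Add(B, g), 8) = Add(8, B, g))
Mul(Add(Function('F')(9, -10), -56), -3) = Mul(Add(Add(8, -10, 9), -56), -3) = Mul(Add(7, -56), -3) = Mul(-49, -3) = 147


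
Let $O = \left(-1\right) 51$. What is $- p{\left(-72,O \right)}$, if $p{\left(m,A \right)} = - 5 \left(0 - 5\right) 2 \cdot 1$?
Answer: $-50$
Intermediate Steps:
$O = -51$
$p{\left(m,A \right)} = 50$ ($p{\left(m,A \right)} = - 5 \left(\left(-5\right) 2\right) 1 = \left(-5\right) \left(-10\right) 1 = 50 \cdot 1 = 50$)
$- p{\left(-72,O \right)} = \left(-1\right) 50 = -50$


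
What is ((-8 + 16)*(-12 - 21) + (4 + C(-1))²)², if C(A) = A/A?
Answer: 57121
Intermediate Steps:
C(A) = 1
((-8 + 16)*(-12 - 21) + (4 + C(-1))²)² = ((-8 + 16)*(-12 - 21) + (4 + 1)²)² = (8*(-33) + 5²)² = (-264 + 25)² = (-239)² = 57121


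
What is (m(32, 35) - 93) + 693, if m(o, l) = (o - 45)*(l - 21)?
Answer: 418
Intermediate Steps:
m(o, l) = (-45 + o)*(-21 + l)
(m(32, 35) - 93) + 693 = ((945 - 45*35 - 21*32 + 35*32) - 93) + 693 = ((945 - 1575 - 672 + 1120) - 93) + 693 = (-182 - 93) + 693 = -275 + 693 = 418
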